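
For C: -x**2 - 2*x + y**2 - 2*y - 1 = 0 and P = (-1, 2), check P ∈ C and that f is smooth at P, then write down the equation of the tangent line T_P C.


Tangent line at P: 2*y - 4 = 0.

Step 1: f(-1, 2) = 0, so P lies on C.
Step 2: partial derivatives
  f_x(x, y) = -2*x - 2, f_y(x, y) = 2*y - 2.
  f_x(P) = 0, f_y(P) = 2 (gradient nonzero, so P is smooth).
Step 3: tangent line at P: 0·(x − -1) + 2·(y − 2) = 0.
Expanding: 2*y - 4 = 0.


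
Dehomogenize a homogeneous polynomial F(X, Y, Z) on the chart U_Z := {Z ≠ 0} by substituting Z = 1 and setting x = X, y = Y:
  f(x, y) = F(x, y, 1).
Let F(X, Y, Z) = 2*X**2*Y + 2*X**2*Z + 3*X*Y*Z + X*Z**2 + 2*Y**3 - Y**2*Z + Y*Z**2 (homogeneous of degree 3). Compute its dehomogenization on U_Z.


f(x, y) = 2*x**2*y + 2*x**2 + 3*x*y + x + 2*y**3 - y**2 + y

On U_Z we set Z = 1. Each monomial c·X^i·Y^j·Z^k in F becomes c·x^i·y^j·1^k = c·x^i·y^j.
Substituting Z = 1: F(X, Y, 1) = 2*x**2*y + 2*x**2 + 3*x*y + x + 2*y**3 - y**2 + y.
Note: deg(f) ≤ deg(F) = 3; strict inequality happens when F is divisible by Z (lost terms).


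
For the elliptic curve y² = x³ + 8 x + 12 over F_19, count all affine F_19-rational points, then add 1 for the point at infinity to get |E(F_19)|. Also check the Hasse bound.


Affine points = {(2, 6), (2, 13), (3, 5), (3, 14), (5, 5), (5, 14), (10, 3), (10, 16), (11, 5), (11, 14), (15, 7), (15, 12), (17, 8), (17, 11)}; affine count = 14; |E(F_19)| = 15.

Discriminant check: Δ ∝ 4a³ + 27b² = 4·8³ + 27·12² = 4·512 + 27·144 ≡ 8 (mod 19). Nonzero ⇒ E is nonsingular.
For each x ∈ F_19, compute rhs = x³ + 8·x + 12 mod 19, then count y ∈ F_19 with y² ≡ rhs.
  x = 0: rhs = 12, matching y values: none (0 points).
  x = 1: rhs = 2, matching y values: none (0 points).
  x = 2: rhs = 17, matching y values: 6, 13 (2 points).
  x = 3: rhs = 6, matching y values: 5, 14 (2 points).
  x = 4: rhs = 13, matching y values: none (0 points).
  x = 5: rhs = 6, matching y values: 5, 14 (2 points).
  x = 6: rhs = 10, matching y values: none (0 points).
  x = 7: rhs = 12, matching y values: none (0 points).
  x = 8: rhs = 18, matching y values: none (0 points).
  x = 9: rhs = 15, matching y values: none (0 points).
  x = 10: rhs = 9, matching y values: 3, 16 (2 points).
  x = 11: rhs = 6, matching y values: 5, 14 (2 points).
  x = 12: rhs = 12, matching y values: none (0 points).
  x = 13: rhs = 14, matching y values: none (0 points).
  x = 14: rhs = 18, matching y values: none (0 points).
  x = 15: rhs = 11, matching y values: 7, 12 (2 points).
  x = 16: rhs = 18, matching y values: none (0 points).
  x = 17: rhs = 7, matching y values: 8, 11 (2 points).
  x = 18: rhs = 3, matching y values: none (0 points).
Total affine count: 14.
Full point count |E(F_19)| = 14 + 1 = 15.
Hasse bound: |15 − (19+1)| = |-5| = 5 ≤ 2√19 ≈ 8.7178 ✓.


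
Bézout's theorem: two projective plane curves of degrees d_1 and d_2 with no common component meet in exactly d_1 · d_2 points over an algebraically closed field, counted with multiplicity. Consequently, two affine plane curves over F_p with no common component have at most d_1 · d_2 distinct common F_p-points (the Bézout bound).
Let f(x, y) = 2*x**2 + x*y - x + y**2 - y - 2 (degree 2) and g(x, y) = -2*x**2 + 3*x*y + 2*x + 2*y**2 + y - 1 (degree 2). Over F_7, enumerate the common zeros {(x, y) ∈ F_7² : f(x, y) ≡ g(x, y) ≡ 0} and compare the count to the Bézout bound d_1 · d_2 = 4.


Common zeros: {(0, 6), (3, 3)}; count = 2; Bézout bound = 4.

deg(f) = 2, deg(g) = 2, so Bézout bound = 4.
Scan x ∈ F_7. For each x, list the y ∈ F_7 with f(x, y) ≡ 0 and those with g(x, y) ≡ 0 (mod 7); the common zeros in that column are the intersection.
  x = 0: f ≡ 0 at y ∈ {2, 6}; g ≡ 0 at y ∈ {4, 6}; common: {6}.
  x = 1: f ≡ 0 at y ∈ {1, 6}; g ≡ 0 at y ∈ ∅; common: ∅.
  x = 2: f ≡ 0 at y ∈ ∅; g ≡ 0 at y ∈ ∅; common: ∅.
  x = 3: f ≡ 0 at y ∈ {2, 3}; g ≡ 0 at y ∈ {3, 6}; common: {3}.
  x = 4: f ≡ 0 at y ∈ ∅; g ≡ 0 at y ∈ ∅; common: ∅.
  x = 5: f ≡ 0 at y ∈ ∅; g ≡ 0 at y ∈ ∅; common: ∅.
  x = 6: f ≡ 0 at y ∈ {1}; g ≡ 0 at y ∈ {3, 5}; common: ∅.
Collecting: common zeros = {(0, 6), (3, 3)}, so the count is 2.
Comparison with the Bézout bound: 2 ≤ 4 = deg(f)·deg(g), as expected for curves with no common component (the affine F_7-count falls short of the bound because intersections may lie at infinity, over extension fields, or carry multiplicity).


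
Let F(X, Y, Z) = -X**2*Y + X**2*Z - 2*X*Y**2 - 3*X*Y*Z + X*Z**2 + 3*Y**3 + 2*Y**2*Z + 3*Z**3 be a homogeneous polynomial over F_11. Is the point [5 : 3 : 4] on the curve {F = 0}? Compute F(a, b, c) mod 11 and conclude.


F(5,3,4) ≡ 4 (mod 11); P is NOT on the curve.

Evaluate F(5, 3, 4) term-by-term (mod 11).
  -X**2*Y ↦ -1·25·3·1 = -75
  X**2*Z ↦ 1·25·1·4 = 100
  -2*X*Y**2 ↦ -2·5·9·1 = -90
  -3*X*Y*Z ↦ -3·5·3·4 = -180
  X*Z**2 ↦ 1·5·1·16 = 80
  3*Y**3 ↦ 3·1·27·1 = 81
  2*Y**2*Z ↦ 2·1·9·4 = 72
  3*Z**3 ↦ 3·1·1·64 = 192
Sum: F(5, 3, 4) = (-75) + (100) + (-90) + (-180) + (80) + (81) + (72) + (192) = 180.
Reducing mod 11: 180 ≡ 4 (mod 11).
Since F(a, b, c) ≡ 4 ≠ 0 (mod 11), P does NOT lie on the curve.


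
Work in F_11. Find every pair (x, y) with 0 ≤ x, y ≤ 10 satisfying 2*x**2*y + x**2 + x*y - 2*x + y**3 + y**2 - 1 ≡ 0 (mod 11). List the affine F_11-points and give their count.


Affine F_11-points: {(0, 2), (2, 1), (2, 10), (3, 9), (4, 4), (6, 10), (7, 3), (8, 4), (9, 5)}; count = 9.

For each of the 121 pairs (x, y) ∈ F_11², evaluate f(x, y) mod 11. Record the zeros.
  x = 0: [0↦10, 1↦1, 2↦0, 3↦2, 4↦2, 5↦6, 6↦9, 7↦6, 8↦3, 9↦6, 10↦10]  zeros at y ∈ {2}
  x = 1: [0↦9, 1↦3, 2↦5, 3↦10, 4↦2, 5↦9, 6↦4, 7↦4, 8↦4, 9↦10, 10↦6]  zeros at y ∈ ∅
  x = 2: [0↦10, 1↦0, 2↦9, 3↦10, 4↦9, 5↦1, 6↦3, 7↦10, 8↦6, 9↦8, 10↦0]  zeros at y ∈ {1, 10}
  x = 3: [0↦2, 1↦3, 2↦1, 3↦2, 4↦1, 5↦4, 6↦6, 7↦2, 8↦9, 9↦0, 10↦3]  zeros at y ∈ {9}
  x = 4: [0↦7, 1↦1, 2↦3, 3↦8, 4↦0, 5↦7, 6↦2, 7↦2, 8↦2, 9↦8, 10↦4]  zeros at y ∈ {4}
  x = 5: [0↦3, 1↦5, 2↦4, 3↦6, 4↦6, 5↦10, 6↦2, 7↦10, 8↦7, 9↦10, 10↦3]  zeros at y ∈ ∅
  x = 6: [0↦1, 1↦4, 2↦4, 3↦7, 4↦8, 5↦2, 6↦6, 7↦4, 8↦2, 9↦6, 10↦0]  zeros at y ∈ {10}
  x = 7: [0↦1, 1↦9, 2↦3, 3↦0, 4↦6, 5↦5, 6↦3, 7↦6, 8↦9, 9↦7, 10↦6]  zeros at y ∈ {3}
  x = 8: [0↦3, 1↦9, 2↦1, 3↦7, 4↦0, 5↦8, 6↦4, 7↦5, 8↦6, 9↦2, 10↦10]  zeros at y ∈ {4}
  x = 9: [0↦7, 1↦4, 2↦9, 3↦6, 4↦1, 5↦0, 6↦9, 7↦1, 8↦4, 9↦2, 10↦1]  zeros at y ∈ {5}
  x = 10: [0↦2, 1↦5, 2↦5, 3↦8, 4↦9, 5↦3, 6↦7, 7↦5, 8↦3, 9↦7, 10↦1]  zeros at y ∈ ∅
Collecting zeros: affine points = {(0, 2), (2, 1), (2, 10), (3, 9), (4, 4), (6, 10), (7, 3), (8, 4), (9, 5)}.
Total count |C(F_11)_aff| = 9.


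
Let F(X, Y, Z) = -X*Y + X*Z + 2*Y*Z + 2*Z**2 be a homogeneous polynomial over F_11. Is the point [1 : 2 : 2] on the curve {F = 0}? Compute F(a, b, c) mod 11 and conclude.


F(1,2,2) ≡ 5 (mod 11); P is NOT on the curve.

Evaluate F(1, 2, 2) term-by-term (mod 11).
  -X*Y ↦ -1·1·2·1 = -2
  X*Z ↦ 1·1·1·2 = 2
  2*Y*Z ↦ 2·1·2·2 = 8
  2*Z**2 ↦ 2·1·1·4 = 8
Sum: F(1, 2, 2) = (-2) + (2) + (8) + (8) = 16.
Reducing mod 11: 16 ≡ 5 (mod 11).
Since F(a, b, c) ≡ 5 ≠ 0 (mod 11), P does NOT lie on the curve.


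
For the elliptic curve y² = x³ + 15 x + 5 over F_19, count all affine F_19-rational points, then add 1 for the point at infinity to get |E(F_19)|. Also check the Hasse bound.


Affine points = {(0, 9), (0, 10), (2, 9), (2, 10), (3, 1), (3, 18), (6, 8), (6, 11), (7, 4), (7, 15), (11, 0), (16, 3), (16, 16), (17, 9), (17, 10)}; affine count = 15; |E(F_19)| = 16.

Discriminant check: Δ ∝ 4a³ + 27b² = 4·15³ + 27·5² = 4·3375 + 27·25 ≡ 1 (mod 19). Nonzero ⇒ E is nonsingular.
For each x ∈ F_19, compute rhs = x³ + 15·x + 5 mod 19, then count y ∈ F_19 with y² ≡ rhs.
  x = 0: rhs = 5, matching y values: 9, 10 (2 points).
  x = 1: rhs = 2, matching y values: none (0 points).
  x = 2: rhs = 5, matching y values: 9, 10 (2 points).
  x = 3: rhs = 1, matching y values: 1, 18 (2 points).
  x = 4: rhs = 15, matching y values: none (0 points).
  x = 5: rhs = 15, matching y values: none (0 points).
  x = 6: rhs = 7, matching y values: 8, 11 (2 points).
  x = 7: rhs = 16, matching y values: 4, 15 (2 points).
  x = 8: rhs = 10, matching y values: none (0 points).
  x = 9: rhs = 14, matching y values: none (0 points).
  x = 10: rhs = 15, matching y values: none (0 points).
  x = 11: rhs = 0, matching y values: 0 (1 points).
  x = 12: rhs = 13, matching y values: none (0 points).
  x = 13: rhs = 3, matching y values: none (0 points).
  x = 14: rhs = 14, matching y values: none (0 points).
  x = 15: rhs = 14, matching y values: none (0 points).
  x = 16: rhs = 9, matching y values: 3, 16 (2 points).
  x = 17: rhs = 5, matching y values: 9, 10 (2 points).
  x = 18: rhs = 8, matching y values: none (0 points).
Total affine count: 15.
Full point count |E(F_19)| = 15 + 1 = 16.
Hasse bound: |16 − (19+1)| = |-4| = 4 ≤ 2√19 ≈ 8.7178 ✓.


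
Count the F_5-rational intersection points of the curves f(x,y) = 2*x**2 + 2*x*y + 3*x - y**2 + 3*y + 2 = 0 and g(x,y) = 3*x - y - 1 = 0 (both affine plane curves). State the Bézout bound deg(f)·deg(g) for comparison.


Common zeros: ∅; count = 0; Bézout bound = 2.

deg(f) = 2, deg(g) = 1, so Bézout bound = 2.
Scan x ∈ F_5. For each x, list the y ∈ F_5 with f(x, y) ≡ 0 and those with g(x, y) ≡ 0 (mod 5); the common zeros in that column are the intersection.
  x = 0: f ≡ 0 at y ∈ ∅; g ≡ 0 at y ∈ {4}; common: ∅.
  x = 1: f ≡ 0 at y ∈ ∅; g ≡ 0 at y ∈ {2}; common: ∅.
  x = 2: f ≡ 0 at y ∈ ∅; g ≡ 0 at y ∈ {0}; common: ∅.
  x = 3: f ≡ 0 at y ∈ ∅; g ≡ 0 at y ∈ {3}; common: ∅.
  x = 4: f ≡ 0 at y ∈ {3}; g ≡ 0 at y ∈ {1}; common: ∅.
Collecting: common zeros = ∅, so the count is 0.
Comparison with the Bézout bound: 0 ≤ 2 = deg(f)·deg(g), as expected for curves with no common component (the affine F_5-count falls short of the bound because intersections may lie at infinity, over extension fields, or carry multiplicity).


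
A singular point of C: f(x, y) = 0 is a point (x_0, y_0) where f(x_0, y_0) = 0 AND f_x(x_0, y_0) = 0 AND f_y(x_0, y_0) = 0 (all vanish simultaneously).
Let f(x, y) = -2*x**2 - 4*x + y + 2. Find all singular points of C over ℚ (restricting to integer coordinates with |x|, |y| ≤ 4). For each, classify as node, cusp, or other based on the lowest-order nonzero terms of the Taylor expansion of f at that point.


No singular points in the scanned grid; C is smooth there.

Compute partial derivatives:
  f_x = -4*x - 4.
  f_y = 1.
f_y = 1 is a nonzero constant, so f_y never vanishes: no point (x, y) can satisfy f = f_x = f_y = 0. In particular no (x, y) ∈ {−4, ..., 4}² is singular; the curve is smooth.


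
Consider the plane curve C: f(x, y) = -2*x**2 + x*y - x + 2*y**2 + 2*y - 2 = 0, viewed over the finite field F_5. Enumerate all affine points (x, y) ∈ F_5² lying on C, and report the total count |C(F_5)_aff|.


Affine F_5-points: {(0, 2), (1, 0), (1, 1), (3, 2), (3, 3), (4, 1)}; count = 6.

For each of the 25 pairs (x, y) ∈ F_5², evaluate f(x, y) mod 5. Record the zeros.
  x = 0: [0↦3, 1↦2, 2↦0, 3↦2, 4↦3]  zeros at y ∈ {2}
  x = 1: [0↦0, 1↦0, 2↦4, 3↦2, 4↦4]  zeros at y ∈ {0, 1}
  x = 2: [0↦3, 1↦4, 2↦4, 3↦3, 4↦1]  zeros at y ∈ ∅
  x = 3: [0↦2, 1↦4, 2↦0, 3↦0, 4↦4]  zeros at y ∈ {2, 3}
  x = 4: [0↦2, 1↦0, 2↦2, 3↦3, 4↦3]  zeros at y ∈ {1}
Collecting zeros: affine points = {(0, 2), (1, 0), (1, 1), (3, 2), (3, 3), (4, 1)}.
Total count |C(F_5)_aff| = 6.


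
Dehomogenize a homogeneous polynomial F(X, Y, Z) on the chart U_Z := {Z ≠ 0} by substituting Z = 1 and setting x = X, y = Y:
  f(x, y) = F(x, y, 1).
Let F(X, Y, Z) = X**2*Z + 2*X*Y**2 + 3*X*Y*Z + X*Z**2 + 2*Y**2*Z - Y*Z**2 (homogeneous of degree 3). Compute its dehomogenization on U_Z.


f(x, y) = x**2 + 2*x*y**2 + 3*x*y + x + 2*y**2 - y

On U_Z we set Z = 1. Each monomial c·X^i·Y^j·Z^k in F becomes c·x^i·y^j·1^k = c·x^i·y^j.
Substituting Z = 1: F(X, Y, 1) = x**2 + 2*x*y**2 + 3*x*y + x + 2*y**2 - y.
Note: deg(f) ≤ deg(F) = 3; strict inequality happens when F is divisible by Z (lost terms).


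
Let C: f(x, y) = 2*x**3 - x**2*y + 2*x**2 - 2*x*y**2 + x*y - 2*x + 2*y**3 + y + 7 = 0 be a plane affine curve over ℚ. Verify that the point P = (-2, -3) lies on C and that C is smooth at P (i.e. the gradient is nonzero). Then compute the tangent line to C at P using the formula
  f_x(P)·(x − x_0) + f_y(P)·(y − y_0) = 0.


Tangent line at P: -19*x + 25*y + 37 = 0.

Step 1: f(-2, -3) = 0, so P lies on C.
Step 2: partial derivatives
  f_x(x, y) = 6*x**2 - 2*x*y + 4*x - 2*y**2 + y - 2, f_y(x, y) = -x**2 - 4*x*y + x + 6*y**2 + 1.
  f_x(P) = -19, f_y(P) = 25 (gradient nonzero, so P is smooth).
Step 3: tangent line at P: -19·(x − -2) + 25·(y − -3) = 0.
Expanding: -19*x + 25*y + 37 = 0.


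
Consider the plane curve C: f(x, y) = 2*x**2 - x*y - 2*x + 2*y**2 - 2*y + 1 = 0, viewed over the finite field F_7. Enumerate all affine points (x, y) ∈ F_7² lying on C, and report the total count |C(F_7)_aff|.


Affine F_7-points: {(1, 1), (1, 4), (2, 4), (2, 5), (4, 1), (4, 2), (5, 2), (5, 5)}; count = 8.

For each of the 49 pairs (x, y) ∈ F_7², evaluate f(x, y) mod 7. Record the zeros.
  x = 0: [0↦1, 1↦1, 2↦5, 3↦6, 4↦4, 5↦6, 6↦5]  zeros at y ∈ ∅
  x = 1: [0↦1, 1↦0, 2↦3, 3↦3, 4↦0, 5↦1, 6↦6]  zeros at y ∈ {1, 4}
  x = 2: [0↦5, 1↦3, 2↦5, 3↦4, 4↦0, 5↦0, 6↦4]  zeros at y ∈ {4, 5}
  x = 3: [0↦6, 1↦3, 2↦4, 3↦2, 4↦4, 5↦3, 6↦6]  zeros at y ∈ ∅
  x = 4: [0↦4, 1↦0, 2↦0, 3↦4, 4↦5, 5↦3, 6↦5]  zeros at y ∈ {1, 2}
  x = 5: [0↦6, 1↦1, 2↦0, 3↦3, 4↦3, 5↦0, 6↦1]  zeros at y ∈ {2, 5}
  x = 6: [0↦5, 1↦6, 2↦4, 3↦6, 4↦5, 5↦1, 6↦1]  zeros at y ∈ ∅
Collecting zeros: affine points = {(1, 1), (1, 4), (2, 4), (2, 5), (4, 1), (4, 2), (5, 2), (5, 5)}.
Total count |C(F_7)_aff| = 8.


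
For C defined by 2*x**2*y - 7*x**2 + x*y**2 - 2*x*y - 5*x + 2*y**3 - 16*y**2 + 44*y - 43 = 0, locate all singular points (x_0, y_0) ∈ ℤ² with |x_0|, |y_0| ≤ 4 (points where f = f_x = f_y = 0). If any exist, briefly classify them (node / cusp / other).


Singular points: {(-1, 3)}; classification: node.

Compute partial derivatives:
  f_x = 4*x*y - 14*x + y**2 - 2*y - 5.
  f_y = 2*x**2 + 2*x*y - 2*x + 6*y**2 - 32*y + 44.
Scan x_0 ∈ {−4, ..., 4}. For each x_0, f_y(x_0, y) is a polynomial in y; find its integer roots y ∈ {−4, ..., 4}, then test f_x and f at those candidates.
  x = -4: f_y(-4, y) = 6*y**2 - 40*y + 84; no integer root y with |y| ≤ 4.
  x = -3: f_y(-3, y) = 6*y**2 - 38*y + 68; no integer root y with |y| ≤ 4.
  x = -2: f_y(-2, y) = 6*y**2 - 36*y + 56; no integer root y with |y| ≤ 4.
  x = -1: f_y(-1, y) = 6*y**2 - 34*y + 48; vanishes at y ∈ {3}. (-1, 3): f_x = 0, f = 0 — SINGULAR.
  x = 0: f_y(0, y) = 6*y**2 - 32*y + 44; no integer root y with |y| ≤ 4.
  x = 1: f_y(1, y) = 6*y**2 - 30*y + 44; no integer root y with |y| ≤ 4.
  x = 2: f_y(2, y) = 6*y**2 - 28*y + 48; no integer root y with |y| ≤ 4.
  x = 3: f_y(3, y) = 6*y**2 - 26*y + 56; no integer root y with |y| ≤ 4.
  x = 4: f_y(4, y) = 6*y**2 - 24*y + 68; no integer root y with |y| ≤ 4.
Only singular point on the grid: (-1, 3).
Classify: substitute x = -1 + u, y = 3 + v and expand: f = 2*u**2*v - u**2 + u*v**2 + 2*v**3 + v**2.
No constant or linear terms (consistent with a singular point). Quadratic part: -u**2 + v**2. Cubic part: 2*u**2*v + u*v**2 + 2*v**3.
The quadratic part v**2 - u**2 = (v − u)(v + u) splits into two distinct linear factors, so there are two distinct tangent lines y − 3 = ±(x − -1) — this is a node (ordinary double point).
Classification: node.


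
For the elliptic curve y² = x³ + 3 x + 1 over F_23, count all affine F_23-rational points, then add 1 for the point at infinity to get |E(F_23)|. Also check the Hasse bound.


Affine points = {(0, 1), (0, 22), (4, 10), (4, 13), (5, 7), (5, 16), (8, 10), (8, 13), (11, 10), (11, 13), (13, 11), (13, 12), (14, 2), (14, 21)}; affine count = 14; |E(F_23)| = 15.

Discriminant check: Δ ∝ 4a³ + 27b² = 4·3³ + 27·1² = 4·27 + 27·1 ≡ 20 (mod 23). Nonzero ⇒ E is nonsingular.
For each x ∈ F_23, compute rhs = x³ + 3·x + 1 mod 23, then count y ∈ F_23 with y² ≡ rhs.
  x = 0: rhs = 1, matching y values: 1, 22 (2 points).
  x = 1: rhs = 5, matching y values: none (0 points).
  x = 2: rhs = 15, matching y values: none (0 points).
  x = 3: rhs = 14, matching y values: none (0 points).
  x = 4: rhs = 8, matching y values: 10, 13 (2 points).
  x = 5: rhs = 3, matching y values: 7, 16 (2 points).
  x = 6: rhs = 5, matching y values: none (0 points).
  x = 7: rhs = 20, matching y values: none (0 points).
  x = 8: rhs = 8, matching y values: 10, 13 (2 points).
  x = 9: rhs = 21, matching y values: none (0 points).
  x = 10: rhs = 19, matching y values: none (0 points).
  x = 11: rhs = 8, matching y values: 10, 13 (2 points).
  x = 12: rhs = 17, matching y values: none (0 points).
  x = 13: rhs = 6, matching y values: 11, 12 (2 points).
  x = 14: rhs = 4, matching y values: 2, 21 (2 points).
  x = 15: rhs = 17, matching y values: none (0 points).
  x = 16: rhs = 5, matching y values: none (0 points).
  x = 17: rhs = 20, matching y values: none (0 points).
  x = 18: rhs = 22, matching y values: none (0 points).
  x = 19: rhs = 17, matching y values: none (0 points).
  x = 20: rhs = 11, matching y values: none (0 points).
  x = 21: rhs = 10, matching y values: none (0 points).
  x = 22: rhs = 20, matching y values: none (0 points).
Total affine count: 14.
Full point count |E(F_23)| = 14 + 1 = 15.
Hasse bound: |15 − (23+1)| = |-9| = 9 ≤ 2√23 ≈ 9.5917 ✓.


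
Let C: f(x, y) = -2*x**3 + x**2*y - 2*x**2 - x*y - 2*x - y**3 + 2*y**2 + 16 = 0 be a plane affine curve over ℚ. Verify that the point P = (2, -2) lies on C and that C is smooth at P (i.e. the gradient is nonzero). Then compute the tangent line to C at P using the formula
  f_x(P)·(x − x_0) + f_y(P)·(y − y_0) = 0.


Tangent line at P: -40*x - 18*y + 44 = 0.

Step 1: f(2, -2) = 0, so P lies on C.
Step 2: partial derivatives
  f_x(x, y) = -6*x**2 + 2*x*y - 4*x - y - 2, f_y(x, y) = x**2 - x - 3*y**2 + 4*y.
  f_x(P) = -40, f_y(P) = -18 (gradient nonzero, so P is smooth).
Step 3: tangent line at P: -40·(x − 2) + -18·(y − -2) = 0.
Expanding: -40*x - 18*y + 44 = 0.


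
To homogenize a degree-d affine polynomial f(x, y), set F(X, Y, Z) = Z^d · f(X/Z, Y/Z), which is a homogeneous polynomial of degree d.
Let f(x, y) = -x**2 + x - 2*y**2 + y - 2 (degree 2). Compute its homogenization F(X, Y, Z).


F(X, Y, Z) = -X**2 + X*Z - 2*Y**2 + Y*Z - 2*Z**2

deg(f) = 2.
Substitute x = X/Z, y = Y/Z into f, then multiply by Z^2.
  monomial -1·x^2·y^0 ↦ -1·X^2·Y^0·Z^0.
  monomial 1·x^1·y^0 ↦ 1·X^1·Y^0·Z^1.
  monomial -2·x^0·y^2 ↦ -2·X^0·Y^2·Z^0.
  monomial 1·x^0·y^1 ↦ 1·X^0·Y^1·Z^1.
  monomial -2·x^0·y^0 ↦ -2·X^0·Y^0·Z^2.
Collecting: F(X, Y, Z) = -X**2 + X*Z - 2*Y**2 + Y*Z - 2*Z**2.


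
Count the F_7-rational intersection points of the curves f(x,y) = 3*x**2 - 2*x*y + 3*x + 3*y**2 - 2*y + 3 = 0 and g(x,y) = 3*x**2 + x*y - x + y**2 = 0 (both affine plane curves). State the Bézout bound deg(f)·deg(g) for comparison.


Common zeros: {(3, 3), (4, 1)}; count = 2; Bézout bound = 4.

deg(f) = 2, deg(g) = 2, so Bézout bound = 4.
Scan x ∈ F_7. For each x, list the y ∈ F_7 with f(x, y) ≡ 0 and those with g(x, y) ≡ 0 (mod 7); the common zeros in that column are the intersection.
  x = 0: f ≡ 0 at y ∈ ∅; g ≡ 0 at y ∈ {0}; common: ∅.
  x = 1: f ≡ 0 at y ∈ ∅; g ≡ 0 at y ∈ {3}; common: ∅.
  x = 2: f ≡ 0 at y ∈ {0, 2}; g ≡ 0 at y ∈ ∅; common: ∅.
  x = 3: f ≡ 0 at y ∈ {2, 3}; g ≡ 0 at y ∈ {1, 3}; common: {3}.
  x = 4: f ≡ 0 at y ∈ {0, 1}; g ≡ 0 at y ∈ {1, 2}; common: {1}.
  x = 5: f ≡ 0 at y ∈ {1, 3}; g ≡ 0 at y ∈ {0, 2}; common: ∅.
  x = 6: f ≡ 0 at y ∈ ∅; g ≡ 0 at y ∈ ∅; common: ∅.
Collecting: common zeros = {(3, 3), (4, 1)}, so the count is 2.
Comparison with the Bézout bound: 2 ≤ 4 = deg(f)·deg(g), as expected for curves with no common component (the affine F_7-count falls short of the bound because intersections may lie at infinity, over extension fields, or carry multiplicity).


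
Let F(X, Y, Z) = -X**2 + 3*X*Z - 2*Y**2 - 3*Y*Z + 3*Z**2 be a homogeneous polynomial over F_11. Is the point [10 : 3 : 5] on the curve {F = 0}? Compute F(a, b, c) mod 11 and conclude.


F(10,3,5) ≡ 7 (mod 11); P is NOT on the curve.

Evaluate F(10, 3, 5) term-by-term (mod 11).
  -X**2 ↦ -1·100·1·1 = -100
  3*X*Z ↦ 3·10·1·5 = 150
  -2*Y**2 ↦ -2·1·9·1 = -18
  -3*Y*Z ↦ -3·1·3·5 = -45
  3*Z**2 ↦ 3·1·1·25 = 75
Sum: F(10, 3, 5) = (-100) + (150) + (-18) + (-45) + (75) = 62.
Reducing mod 11: 62 ≡ 7 (mod 11).
Since F(a, b, c) ≡ 7 ≠ 0 (mod 11), P does NOT lie on the curve.


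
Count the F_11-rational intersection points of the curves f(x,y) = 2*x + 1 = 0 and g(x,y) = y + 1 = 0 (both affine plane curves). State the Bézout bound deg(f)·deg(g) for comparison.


Common zeros: {(5, 10)}; count = 1; Bézout bound = 1.

deg(f) = 1, deg(g) = 1, so Bézout bound = 1.
Scan x ∈ F_11. For each x, list the y ∈ F_11 with f(x, y) ≡ 0 and those with g(x, y) ≡ 0 (mod 11); the common zeros in that column are the intersection.
  x = 0: f ≡ 0 at y ∈ ∅; g ≡ 0 at y ∈ {10}; common: ∅.
  x = 1: f ≡ 0 at y ∈ ∅; g ≡ 0 at y ∈ {10}; common: ∅.
  x = 2: f ≡ 0 at y ∈ ∅; g ≡ 0 at y ∈ {10}; common: ∅.
  x = 3: f ≡ 0 at y ∈ ∅; g ≡ 0 at y ∈ {10}; common: ∅.
  x = 4: f ≡ 0 at y ∈ ∅; g ≡ 0 at y ∈ {10}; common: ∅.
  x = 5: f ≡ 0 at y ∈ {0, 1, 2, 3, 4, 5, 6, 7, 8, 9, 10}; g ≡ 0 at y ∈ {10}; common: {10}.
  x = 6: f ≡ 0 at y ∈ ∅; g ≡ 0 at y ∈ {10}; common: ∅.
  x = 7: f ≡ 0 at y ∈ ∅; g ≡ 0 at y ∈ {10}; common: ∅.
  x = 8: f ≡ 0 at y ∈ ∅; g ≡ 0 at y ∈ {10}; common: ∅.
  x = 9: f ≡ 0 at y ∈ ∅; g ≡ 0 at y ∈ {10}; common: ∅.
  x = 10: f ≡ 0 at y ∈ ∅; g ≡ 0 at y ∈ {10}; common: ∅.
Collecting: common zeros = {(5, 10)}, so the count is 1.
Comparison with the Bézout bound: 1 ≤ 1 = deg(f)·deg(g), as expected for curves with no common component (the bound is attained).


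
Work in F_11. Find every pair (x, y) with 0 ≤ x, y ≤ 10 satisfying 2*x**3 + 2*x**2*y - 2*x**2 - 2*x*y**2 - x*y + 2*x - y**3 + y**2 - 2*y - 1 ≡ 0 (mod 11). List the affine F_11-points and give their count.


Affine F_11-points: {(1, 5), (1, 8), (2, 0), (2, 1), (2, 7), (4, 1), (4, 6), (4, 8), (5, 0), (5, 1), (6, 6), (6, 10), (7, 6), (8, 5), (9, 5), (10, 8), (10, 9)}; count = 17.

For each of the 121 pairs (x, y) ∈ F_11², evaluate f(x, y) mod 11. Record the zeros.
  x = 0: [0↦10, 1↦8, 2↦2, 3↦8, 4↦9, 5↦10, 6↦5, 7↦10, 8↦8, 9↦4, 10↦3]  zeros at y ∈ ∅
  x = 1: [0↦1, 1↦9, 2↦9, 3↦6, 4↦5, 5↦0, 6↦7, 7↦9, 8↦0, 9↦7, 10↦2]  zeros at y ∈ {5, 8}
  x = 2: [0↦0, 1↦0, 2↦10, 3↦2, 4↦3, 5↦7, 6↦8, 7↦0, 8↦10, 9↦10, 10↦5]  zeros at y ∈ {0, 1, 7}
  x = 3: [0↦8, 1↦4, 2↦6, 3↦8, 4↦4, 5↦10, 6↦9, 7↦6, 8↦6, 9↦3, 10↦2]  zeros at y ∈ ∅
  x = 4: [0↦4, 1↦0, 2↦9, 3↦3, 4↦9, 5↦10, 6↦0, 7↦6, 8↦0, 9↦9, 10↦5]  zeros at y ∈ {1, 6, 8}
  x = 5: [0↦0, 1↦0, 2↦9, 3↦10, 4↦8, 5↦8, 6↦4, 7↦1, 8↦4, 9↦7, 10↦4]  zeros at y ∈ {0, 1}
  x = 6: [0↦8, 1↦5, 2↦7, 3↦8, 4↦2, 5↦5, 6↦0, 7↦3, 8↦8, 9↦9, 10↦0]  zeros at y ∈ {6, 10}
  x = 7: [0↦7, 1↦5, 2↦4, 3↦9, 4↦3, 5↦2, 6↦0, 7↦2, 8↦2, 9↦5, 10↦5]  zeros at y ∈ {6}
  x = 8: [0↦9, 1↦1, 2↦1, 3↦3, 4↦1, 5↦0, 6↦5, 7↦10, 8↦9, 9↦7, 10↦9]  zeros at y ∈ {5}
  x = 9: [0↦4, 1↦5, 2↦10, 3↦2, 4↦8, 5↦0, 6↦5, 7↦6, 8↦8, 9↦5, 10↦2]  zeros at y ∈ {5}
  x = 10: [0↦4, 1↦7, 2↦10, 3↦7, 4↦3, 5↦3, 6↦1, 7↦2, 8↦0, 9↦0, 10↦7]  zeros at y ∈ {8, 9}
Collecting zeros: affine points = {(1, 5), (1, 8), (2, 0), (2, 1), (2, 7), (4, 1), (4, 6), (4, 8), (5, 0), (5, 1), (6, 6), (6, 10), (7, 6), (8, 5), (9, 5), (10, 8), (10, 9)}.
Total count |C(F_11)_aff| = 17.


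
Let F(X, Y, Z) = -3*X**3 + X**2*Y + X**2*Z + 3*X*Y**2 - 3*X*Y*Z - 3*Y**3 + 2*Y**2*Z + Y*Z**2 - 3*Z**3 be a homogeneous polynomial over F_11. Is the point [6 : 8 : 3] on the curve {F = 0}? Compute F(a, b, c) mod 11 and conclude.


F(6,8,3) ≡ 0 (mod 11); P is on the curve.

Evaluate F(6, 8, 3) term-by-term (mod 11).
  -3*X**3 ↦ -3·216·1·1 = -648
  X**2*Y ↦ 1·36·8·1 = 288
  X**2*Z ↦ 1·36·1·3 = 108
  3*X*Y**2 ↦ 3·6·64·1 = 1152
  -3*X*Y*Z ↦ -3·6·8·3 = -432
  -3*Y**3 ↦ -3·1·512·1 = -1536
  2*Y**2*Z ↦ 2·1·64·3 = 384
  Y*Z**2 ↦ 1·1·8·9 = 72
  -3*Z**3 ↦ -3·1·1·27 = -81
Sum: F(6, 8, 3) = (-648) + (288) + (108) + (1152) + (-432) + (-1536) + (384) + (72) + (-81) = -693.
Reducing mod 11: -693 ≡ 0 (mod 11).
Since F(a, b, c) ≡ 0 (mod 11), P lies on the curve.


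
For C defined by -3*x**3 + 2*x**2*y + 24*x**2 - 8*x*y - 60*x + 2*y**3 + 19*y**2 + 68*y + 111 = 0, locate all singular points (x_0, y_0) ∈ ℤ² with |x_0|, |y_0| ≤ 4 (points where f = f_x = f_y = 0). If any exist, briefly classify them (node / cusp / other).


Singular points: {(2, -3)}; classification: cusp.

Compute partial derivatives:
  f_x = -9*x**2 + 4*x*y + 48*x - 8*y - 60.
  f_y = 2*x**2 - 8*x + 6*y**2 + 38*y + 68.
Scan x_0 ∈ {−4, ..., 4}. For each x_0, f_y(x_0, y) is a polynomial in y; find its integer roots y ∈ {−4, ..., 4}, then test f_x and f at those candidates.
  x = -4: f_y(-4, y) = 6*y**2 + 38*y + 132; no integer root y with |y| ≤ 4.
  x = -3: f_y(-3, y) = 6*y**2 + 38*y + 110; no integer root y with |y| ≤ 4.
  x = -2: f_y(-2, y) = 6*y**2 + 38*y + 92; no integer root y with |y| ≤ 4.
  x = -1: f_y(-1, y) = 6*y**2 + 38*y + 78; no integer root y with |y| ≤ 4.
  x = 0: f_y(0, y) = 6*y**2 + 38*y + 68; no integer root y with |y| ≤ 4.
  x = 1: f_y(1, y) = 6*y**2 + 38*y + 62; no integer root y with |y| ≤ 4.
  x = 2: f_y(2, y) = 6*y**2 + 38*y + 60; vanishes at y ∈ {-3}. (2, -3): f_x = 0, f = 0 — SINGULAR.
  x = 3: f_y(3, y) = 6*y**2 + 38*y + 62; no integer root y with |y| ≤ 4.
  x = 4: f_y(4, y) = 6*y**2 + 38*y + 68; no integer root y with |y| ≤ 4.
Only singular point on the grid: (2, -3).
Classify: substitute x = 2 + u, y = -3 + v and expand: f = -3*u**3 + 2*u**2*v + 2*v**3 + v**2.
No constant or linear terms (consistent with a singular point). Quadratic part: v**2. Cubic part: -3*u**3 + 2*u**2*v + 2*v**3.
The quadratic part v**2 is a perfect square, so there is a single (double) tangent line v = 0, i.e. y = -3. Restricting the cubic part to that line (v = 0) leaves -3*u**3 ≠ 0, so f is not divisible by v and the branch is v² ≈ 3*u**3 to lowest order — this is a cusp.
Classification: cusp.


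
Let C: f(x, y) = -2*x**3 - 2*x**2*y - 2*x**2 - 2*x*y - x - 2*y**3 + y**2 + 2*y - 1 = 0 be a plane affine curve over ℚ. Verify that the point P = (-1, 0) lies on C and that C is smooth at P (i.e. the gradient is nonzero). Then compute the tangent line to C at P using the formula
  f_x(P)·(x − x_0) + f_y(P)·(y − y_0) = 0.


Tangent line at P: -3*x + 2*y - 3 = 0.

Step 1: f(-1, 0) = 0, so P lies on C.
Step 2: partial derivatives
  f_x(x, y) = -6*x**2 - 4*x*y - 4*x - 2*y - 1, f_y(x, y) = -2*x**2 - 2*x - 6*y**2 + 2*y + 2.
  f_x(P) = -3, f_y(P) = 2 (gradient nonzero, so P is smooth).
Step 3: tangent line at P: -3·(x − -1) + 2·(y − 0) = 0.
Expanding: -3*x + 2*y - 3 = 0.


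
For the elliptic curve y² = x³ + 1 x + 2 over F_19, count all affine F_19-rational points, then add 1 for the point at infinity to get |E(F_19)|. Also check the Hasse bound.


Affine points = {(1, 2), (1, 17), (8, 3), (8, 16), (10, 9), (10, 10), (14, 9), (14, 10), (17, 7), (17, 12), (18, 0)}; affine count = 11; |E(F_19)| = 12.

Discriminant check: Δ ∝ 4a³ + 27b² = 4·1³ + 27·2² = 4·1 + 27·4 ≡ 17 (mod 19). Nonzero ⇒ E is nonsingular.
For each x ∈ F_19, compute rhs = x³ + 1·x + 2 mod 19, then count y ∈ F_19 with y² ≡ rhs.
  x = 0: rhs = 2, matching y values: none (0 points).
  x = 1: rhs = 4, matching y values: 2, 17 (2 points).
  x = 2: rhs = 12, matching y values: none (0 points).
  x = 3: rhs = 13, matching y values: none (0 points).
  x = 4: rhs = 13, matching y values: none (0 points).
  x = 5: rhs = 18, matching y values: none (0 points).
  x = 6: rhs = 15, matching y values: none (0 points).
  x = 7: rhs = 10, matching y values: none (0 points).
  x = 8: rhs = 9, matching y values: 3, 16 (2 points).
  x = 9: rhs = 18, matching y values: none (0 points).
  x = 10: rhs = 5, matching y values: 9, 10 (2 points).
  x = 11: rhs = 14, matching y values: none (0 points).
  x = 12: rhs = 13, matching y values: none (0 points).
  x = 13: rhs = 8, matching y values: none (0 points).
  x = 14: rhs = 5, matching y values: 9, 10 (2 points).
  x = 15: rhs = 10, matching y values: none (0 points).
  x = 16: rhs = 10, matching y values: none (0 points).
  x = 17: rhs = 11, matching y values: 7, 12 (2 points).
  x = 18: rhs = 0, matching y values: 0 (1 points).
Total affine count: 11.
Full point count |E(F_19)| = 11 + 1 = 12.
Hasse bound: |12 − (19+1)| = |-8| = 8 ≤ 2√19 ≈ 8.7178 ✓.


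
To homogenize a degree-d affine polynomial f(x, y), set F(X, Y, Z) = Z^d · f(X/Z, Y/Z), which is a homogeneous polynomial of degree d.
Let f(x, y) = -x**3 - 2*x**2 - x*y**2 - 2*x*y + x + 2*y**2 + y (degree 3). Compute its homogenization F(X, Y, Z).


F(X, Y, Z) = -X**3 - 2*X**2*Z - X*Y**2 - 2*X*Y*Z + X*Z**2 + 2*Y**2*Z + Y*Z**2

deg(f) = 3.
Substitute x = X/Z, y = Y/Z into f, then multiply by Z^3.
  monomial -1·x^3·y^0 ↦ -1·X^3·Y^0·Z^0.
  monomial -2·x^2·y^0 ↦ -2·X^2·Y^0·Z^1.
  monomial -1·x^1·y^2 ↦ -1·X^1·Y^2·Z^0.
  monomial -2·x^1·y^1 ↦ -2·X^1·Y^1·Z^1.
  monomial 1·x^1·y^0 ↦ 1·X^1·Y^0·Z^2.
  monomial 2·x^0·y^2 ↦ 2·X^0·Y^2·Z^1.
  monomial 1·x^0·y^1 ↦ 1·X^0·Y^1·Z^2.
Collecting: F(X, Y, Z) = -X**3 - 2*X**2*Z - X*Y**2 - 2*X*Y*Z + X*Z**2 + 2*Y**2*Z + Y*Z**2.


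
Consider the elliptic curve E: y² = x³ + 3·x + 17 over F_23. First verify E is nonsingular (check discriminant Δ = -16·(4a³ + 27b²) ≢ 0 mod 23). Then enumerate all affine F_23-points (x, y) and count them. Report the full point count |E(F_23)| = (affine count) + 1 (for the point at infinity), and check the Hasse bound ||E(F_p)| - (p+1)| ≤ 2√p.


Affine points = {(2, 10), (2, 13), (4, 1), (4, 22), (7, 6), (7, 17), (8, 1), (8, 22), (10, 9), (10, 14), (11, 1), (11, 22), (17, 6), (17, 17), (20, 2), (20, 21), (21, 7), (21, 16), (22, 6), (22, 17)}; affine count = 20; |E(F_23)| = 21.

Discriminant check: Δ ∝ 4a³ + 27b² = 4·3³ + 27·17² = 4·27 + 27·289 ≡ 22 (mod 23). Nonzero ⇒ E is nonsingular.
For each x ∈ F_23, compute rhs = x³ + 3·x + 17 mod 23, then count y ∈ F_23 with y² ≡ rhs.
  x = 0: rhs = 17, matching y values: none (0 points).
  x = 1: rhs = 21, matching y values: none (0 points).
  x = 2: rhs = 8, matching y values: 10, 13 (2 points).
  x = 3: rhs = 7, matching y values: none (0 points).
  x = 4: rhs = 1, matching y values: 1, 22 (2 points).
  x = 5: rhs = 19, matching y values: none (0 points).
  x = 6: rhs = 21, matching y values: none (0 points).
  x = 7: rhs = 13, matching y values: 6, 17 (2 points).
  x = 8: rhs = 1, matching y values: 1, 22 (2 points).
  x = 9: rhs = 14, matching y values: none (0 points).
  x = 10: rhs = 12, matching y values: 9, 14 (2 points).
  x = 11: rhs = 1, matching y values: 1, 22 (2 points).
  x = 12: rhs = 10, matching y values: none (0 points).
  x = 13: rhs = 22, matching y values: none (0 points).
  x = 14: rhs = 20, matching y values: none (0 points).
  x = 15: rhs = 10, matching y values: none (0 points).
  x = 16: rhs = 21, matching y values: none (0 points).
  x = 17: rhs = 13, matching y values: 6, 17 (2 points).
  x = 18: rhs = 15, matching y values: none (0 points).
  x = 19: rhs = 10, matching y values: none (0 points).
  x = 20: rhs = 4, matching y values: 2, 21 (2 points).
  x = 21: rhs = 3, matching y values: 7, 16 (2 points).
  x = 22: rhs = 13, matching y values: 6, 17 (2 points).
Total affine count: 20.
Full point count |E(F_23)| = 20 + 1 = 21.
Hasse bound: |21 − (23+1)| = |-3| = 3 ≤ 2√23 ≈ 9.5917 ✓.


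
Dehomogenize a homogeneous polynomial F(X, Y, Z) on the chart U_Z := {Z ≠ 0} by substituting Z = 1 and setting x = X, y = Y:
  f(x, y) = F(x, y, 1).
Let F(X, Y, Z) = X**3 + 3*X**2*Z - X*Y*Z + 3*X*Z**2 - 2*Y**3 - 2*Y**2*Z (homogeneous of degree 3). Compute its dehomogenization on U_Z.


f(x, y) = x**3 + 3*x**2 - x*y + 3*x - 2*y**3 - 2*y**2

On U_Z we set Z = 1. Each monomial c·X^i·Y^j·Z^k in F becomes c·x^i·y^j·1^k = c·x^i·y^j.
Substituting Z = 1: F(X, Y, 1) = x**3 + 3*x**2 - x*y + 3*x - 2*y**3 - 2*y**2.
Note: deg(f) ≤ deg(F) = 3; strict inequality happens when F is divisible by Z (lost terms).


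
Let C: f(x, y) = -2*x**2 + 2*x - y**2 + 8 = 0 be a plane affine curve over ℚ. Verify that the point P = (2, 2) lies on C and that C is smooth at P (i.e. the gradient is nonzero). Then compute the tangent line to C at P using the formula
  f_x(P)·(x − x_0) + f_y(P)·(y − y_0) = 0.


Tangent line at P: -6*x - 4*y + 20 = 0.

Step 1: f(2, 2) = 0, so P lies on C.
Step 2: partial derivatives
  f_x(x, y) = 2 - 4*x, f_y(x, y) = -2*y.
  f_x(P) = -6, f_y(P) = -4 (gradient nonzero, so P is smooth).
Step 3: tangent line at P: -6·(x − 2) + -4·(y − 2) = 0.
Expanding: -6*x - 4*y + 20 = 0.


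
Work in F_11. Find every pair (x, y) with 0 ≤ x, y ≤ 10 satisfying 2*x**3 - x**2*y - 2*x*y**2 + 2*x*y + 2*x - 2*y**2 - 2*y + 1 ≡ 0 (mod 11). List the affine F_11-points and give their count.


Affine F_11-points: {(0, 2), (0, 8), (1, 1), (1, 7), (4, 2), (4, 8), (7, 4), (8, 2), (8, 5), (10, 6)}; count = 10.

For each of the 121 pairs (x, y) ∈ F_11², evaluate f(x, y) mod 11. Record the zeros.
  x = 0: [0↦1, 1↦8, 2↦0, 3↦10, 4↦5, 5↦7, 6↦5, 7↦10, 8↦0, 9↦8, 10↦1]  zeros at y ∈ {2, 8}
  x = 1: [0↦5, 1↦0, 2↦9, 3↦10, 4↦3, 5↦10, 6↦9, 7↦0, 8↦5, 9↦2, 10↦2]  zeros at y ∈ {1, 7}
  x = 2: [0↦10, 1↦2, 2↦4, 3↦5, 4↦5, 5↦4, 6↦2, 7↦10, 8↦6, 9↦1, 10↦6]  zeros at y ∈ ∅
  x = 3: [0↦6, 1↦4, 2↦8, 3↦7, 4↦1, 5↦1, 6↦7, 7↦8, 8↦4, 9↦6, 10↦3]  zeros at y ∈ ∅
  x = 4: [0↦5, 1↦7, 2↦0, 3↦6, 4↦3, 5↦2, 6↦3, 7↦6, 8↦0, 9↦7, 10↦5]  zeros at y ∈ {2, 8}
  x = 5: [0↦8, 1↦1, 2↦3, 3↦3, 4↦1, 5↦8, 6↦2, 7↦5, 8↦6, 9↦5, 10↦2]  zeros at y ∈ ∅
  x = 6: [0↦5, 1↦9, 2↦7, 3↦10, 4↦7, 5↦9, 6↦5, 7↦6, 8↦1, 9↦1, 10↦6]  zeros at y ∈ ∅
  x = 7: [0↦8, 1↦10, 2↦2, 3↦6, 4↦0, 5↦6, 6↦2, 7↦10, 8↦8, 9↦7, 10↦7]  zeros at y ∈ {4}
  x = 8: [0↦7, 1↦5, 2↦0, 3↦3, 4↦3, 5↦0, 6↦5, 7↦7, 8↦6, 9↦2, 10↦6]  zeros at y ∈ {2, 5}
  x = 9: [0↦3, 1↦6, 2↦2, 3↦2, 4↦6, 5↦3, 6↦4, 7↦9, 8↦7, 9↦9, 10↦4]  zeros at y ∈ ∅
  x = 10: [0↦8, 1↦3, 2↦9, 3↦4, 4↦10, 5↦5, 6↦0, 7↦6, 8↦1, 9↦7, 10↦2]  zeros at y ∈ {6}
Collecting zeros: affine points = {(0, 2), (0, 8), (1, 1), (1, 7), (4, 2), (4, 8), (7, 4), (8, 2), (8, 5), (10, 6)}.
Total count |C(F_11)_aff| = 10.


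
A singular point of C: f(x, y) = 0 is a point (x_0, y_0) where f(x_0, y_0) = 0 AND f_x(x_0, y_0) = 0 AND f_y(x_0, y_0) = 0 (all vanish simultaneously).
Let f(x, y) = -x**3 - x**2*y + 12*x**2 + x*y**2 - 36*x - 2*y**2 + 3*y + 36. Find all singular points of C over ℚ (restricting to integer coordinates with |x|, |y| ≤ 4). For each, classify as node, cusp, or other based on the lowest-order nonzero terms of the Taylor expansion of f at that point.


Singular points: {(3, 3)}; classification: cusp.

Compute partial derivatives:
  f_x = -3*x**2 - 2*x*y + 24*x + y**2 - 36.
  f_y = -x**2 + 2*x*y - 4*y + 3.
Scan x_0 ∈ {−4, ..., 4}. For each x_0, f_y(x_0, y) is a polynomial in y; find its integer roots y ∈ {−4, ..., 4}, then test f_x and f at those candidates.
  x = -4: f_y(-4, y) = -12*y - 13; no integer root y with |y| ≤ 4.
  x = -3: f_y(-3, y) = -10*y - 6; no integer root y with |y| ≤ 4.
  x = -2: f_y(-2, y) = -8*y - 1; no integer root y with |y| ≤ 4.
  x = -1: f_y(-1, y) = 2 - 6*y; no integer root y with |y| ≤ 4.
  x = 0: f_y(0, y) = 3 - 4*y; no integer root y with |y| ≤ 4.
  x = 1: f_y(1, y) = 2 - 2*y; vanishes at y ∈ {1}. (1, 1): f_x = -16 ≠ 0.
  x = 2: f_y(2, y) = -1; no integer root y with |y| ≤ 4.
  x = 3: f_y(3, y) = 2*y - 6; vanishes at y ∈ {3}. (3, 3): f_x = 0, f = 0 — SINGULAR.
  x = 4: f_y(4, y) = 4*y - 13; no integer root y with |y| ≤ 4.
Only singular point on the grid: (3, 3).
Classify: substitute x = 3 + u, y = 3 + v and expand: f = -u**3 - u**2*v + u*v**2 + v**2.
No constant or linear terms (consistent with a singular point). Quadratic part: v**2. Cubic part: -u**3 - u**2*v + u*v**2.
The quadratic part v**2 is a perfect square, so there is a single (double) tangent line v = 0, i.e. y = 3. Restricting the cubic part to that line (v = 0) leaves -u**3 ≠ 0, so f is not divisible by v and the branch is v² ≈ u**3 to lowest order — this is a cusp.
Classification: cusp.


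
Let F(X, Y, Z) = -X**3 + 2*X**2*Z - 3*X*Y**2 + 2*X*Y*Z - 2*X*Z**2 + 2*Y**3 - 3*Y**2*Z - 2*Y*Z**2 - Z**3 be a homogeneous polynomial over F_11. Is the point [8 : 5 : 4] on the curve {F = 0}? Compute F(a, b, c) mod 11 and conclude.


F(8,5,4) ≡ 4 (mod 11); P is NOT on the curve.

Evaluate F(8, 5, 4) term-by-term (mod 11).
  -X**3 ↦ -1·512·1·1 = -512
  2*X**2*Z ↦ 2·64·1·4 = 512
  -3*X*Y**2 ↦ -3·8·25·1 = -600
  2*X*Y*Z ↦ 2·8·5·4 = 320
  -2*X*Z**2 ↦ -2·8·1·16 = -256
  2*Y**3 ↦ 2·1·125·1 = 250
  -3*Y**2*Z ↦ -3·1·25·4 = -300
  -2*Y*Z**2 ↦ -2·1·5·16 = -160
  -Z**3 ↦ -1·1·1·64 = -64
Sum: F(8, 5, 4) = (-512) + (512) + (-600) + (320) + (-256) + (250) + (-300) + (-160) + (-64) = -810.
Reducing mod 11: -810 ≡ 4 (mod 11).
Since F(a, b, c) ≡ 4 ≠ 0 (mod 11), P does NOT lie on the curve.


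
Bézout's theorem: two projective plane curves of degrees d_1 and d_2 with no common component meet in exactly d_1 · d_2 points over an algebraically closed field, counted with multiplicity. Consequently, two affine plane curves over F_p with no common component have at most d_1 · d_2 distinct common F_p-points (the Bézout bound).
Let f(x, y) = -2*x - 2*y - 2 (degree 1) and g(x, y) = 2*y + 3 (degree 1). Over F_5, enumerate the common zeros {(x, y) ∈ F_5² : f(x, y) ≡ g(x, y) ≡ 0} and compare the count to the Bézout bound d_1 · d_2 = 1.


Common zeros: {(3, 1)}; count = 1; Bézout bound = 1.

deg(f) = 1, deg(g) = 1, so Bézout bound = 1.
Scan x ∈ F_5. For each x, list the y ∈ F_5 with f(x, y) ≡ 0 and those with g(x, y) ≡ 0 (mod 5); the common zeros in that column are the intersection.
  x = 0: f ≡ 0 at y ∈ {4}; g ≡ 0 at y ∈ {1}; common: ∅.
  x = 1: f ≡ 0 at y ∈ {3}; g ≡ 0 at y ∈ {1}; common: ∅.
  x = 2: f ≡ 0 at y ∈ {2}; g ≡ 0 at y ∈ {1}; common: ∅.
  x = 3: f ≡ 0 at y ∈ {1}; g ≡ 0 at y ∈ {1}; common: {1}.
  x = 4: f ≡ 0 at y ∈ {0}; g ≡ 0 at y ∈ {1}; common: ∅.
Collecting: common zeros = {(3, 1)}, so the count is 1.
Comparison with the Bézout bound: 1 ≤ 1 = deg(f)·deg(g), as expected for curves with no common component (the bound is attained).


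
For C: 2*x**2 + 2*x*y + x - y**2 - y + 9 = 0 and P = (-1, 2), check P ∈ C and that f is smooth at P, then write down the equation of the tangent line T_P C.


Tangent line at P: x - 7*y + 15 = 0.

Step 1: f(-1, 2) = 0, so P lies on C.
Step 2: partial derivatives
  f_x(x, y) = 4*x + 2*y + 1, f_y(x, y) = 2*x - 2*y - 1.
  f_x(P) = 1, f_y(P) = -7 (gradient nonzero, so P is smooth).
Step 3: tangent line at P: 1·(x − -1) + -7·(y − 2) = 0.
Expanding: x - 7*y + 15 = 0.
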